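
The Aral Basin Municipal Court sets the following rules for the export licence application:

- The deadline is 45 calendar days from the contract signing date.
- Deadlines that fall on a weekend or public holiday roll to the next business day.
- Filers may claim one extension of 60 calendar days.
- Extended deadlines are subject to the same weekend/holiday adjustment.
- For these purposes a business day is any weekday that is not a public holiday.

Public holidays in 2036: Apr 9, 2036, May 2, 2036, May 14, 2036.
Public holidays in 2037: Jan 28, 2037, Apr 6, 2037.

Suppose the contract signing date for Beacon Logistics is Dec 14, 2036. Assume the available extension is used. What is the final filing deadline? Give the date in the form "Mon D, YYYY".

Adding 45 calendar days to Dec 14, 2036 gives Jan 28, 2037.
Jan 28, 2037 is a listed holiday, so it moves to the next business day, Jan 29, 2037 (Thursday).
The 60-calendar-day extension moves the deadline from Jan 29, 2037 to Mar 30, 2037.
Since Mar 30, 2037 is a Monday and not a holiday, the date is unchanged.
Deadline: Mar 30, 2037.

Mar 30, 2037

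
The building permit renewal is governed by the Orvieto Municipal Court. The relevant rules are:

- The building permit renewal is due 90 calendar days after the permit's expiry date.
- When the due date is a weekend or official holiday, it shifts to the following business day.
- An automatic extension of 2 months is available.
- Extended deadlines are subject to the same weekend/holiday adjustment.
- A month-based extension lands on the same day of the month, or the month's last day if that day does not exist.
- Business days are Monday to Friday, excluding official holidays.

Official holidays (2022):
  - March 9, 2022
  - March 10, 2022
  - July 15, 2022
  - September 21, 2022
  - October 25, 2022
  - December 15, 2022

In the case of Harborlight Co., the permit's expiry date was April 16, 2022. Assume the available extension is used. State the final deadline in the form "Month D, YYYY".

Trigger date April 16, 2022 + 90 calendar days = July 15, 2022.
July 15, 2022 is a listed holiday, so it moves to the next business day, July 18, 2022 (Monday).
The 2 months extension carries July 18, 2022 to September 18, 2022.
September 18, 2022 is a Sunday, so it moves to the next business day, September 19, 2022 (Monday).
Deadline: September 19, 2022.

September 19, 2022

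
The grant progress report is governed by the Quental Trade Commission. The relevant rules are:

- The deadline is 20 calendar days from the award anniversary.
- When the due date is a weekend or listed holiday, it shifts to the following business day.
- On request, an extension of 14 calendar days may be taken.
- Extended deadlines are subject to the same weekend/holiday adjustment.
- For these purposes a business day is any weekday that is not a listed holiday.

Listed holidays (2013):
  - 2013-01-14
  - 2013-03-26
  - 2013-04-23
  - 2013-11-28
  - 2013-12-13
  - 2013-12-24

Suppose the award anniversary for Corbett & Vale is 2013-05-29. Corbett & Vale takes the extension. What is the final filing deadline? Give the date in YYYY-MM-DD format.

20 calendar days after 2013-05-29 is 2013-06-18.
2013-06-18 is a Tuesday and not a listed holiday, so it stands.
With the 14-day extension, 2013-06-18 becomes 2013-07-02.
Since 2013-07-02 is a Tuesday and not a holiday, the date is unchanged.
Final deadline: 2013-07-02.

2013-07-02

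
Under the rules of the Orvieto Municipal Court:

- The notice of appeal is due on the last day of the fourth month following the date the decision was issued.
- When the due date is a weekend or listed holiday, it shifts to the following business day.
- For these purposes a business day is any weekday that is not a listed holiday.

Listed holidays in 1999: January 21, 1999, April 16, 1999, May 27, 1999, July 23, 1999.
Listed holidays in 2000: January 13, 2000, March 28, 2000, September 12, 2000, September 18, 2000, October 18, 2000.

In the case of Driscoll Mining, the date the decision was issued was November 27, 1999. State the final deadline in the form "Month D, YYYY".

The fourth month after November 27, 1999 is March 2000, whose last day is March 31, 2000.
March 31, 2000 (Friday) is already a business day.
So the filing is due March 31, 2000.

March 31, 2000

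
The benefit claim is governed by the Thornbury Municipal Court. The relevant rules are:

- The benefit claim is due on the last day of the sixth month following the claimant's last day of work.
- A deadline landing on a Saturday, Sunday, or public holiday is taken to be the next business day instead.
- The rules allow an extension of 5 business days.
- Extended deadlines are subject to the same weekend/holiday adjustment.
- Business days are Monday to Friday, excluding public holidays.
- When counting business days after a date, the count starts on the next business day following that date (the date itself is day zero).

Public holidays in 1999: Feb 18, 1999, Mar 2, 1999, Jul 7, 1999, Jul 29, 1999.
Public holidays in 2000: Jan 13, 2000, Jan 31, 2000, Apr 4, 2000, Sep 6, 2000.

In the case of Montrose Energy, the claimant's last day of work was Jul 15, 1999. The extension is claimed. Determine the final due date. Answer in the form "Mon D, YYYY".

Feb 8, 2000

The sixth month after Jul 15, 1999 is January 2000, whose last day is Jan 31, 2000.
Because Jan 31, 2000 is a listed holiday, the deadline becomes Feb 1, 2000 (Tuesday).
Counting 5 further business days from Feb 1, 2000 reaches Feb 8, 2000.
Feb 8, 2000 falls on a Tuesday, which is a business day, so no adjustment is needed.
Deadline: Feb 8, 2000.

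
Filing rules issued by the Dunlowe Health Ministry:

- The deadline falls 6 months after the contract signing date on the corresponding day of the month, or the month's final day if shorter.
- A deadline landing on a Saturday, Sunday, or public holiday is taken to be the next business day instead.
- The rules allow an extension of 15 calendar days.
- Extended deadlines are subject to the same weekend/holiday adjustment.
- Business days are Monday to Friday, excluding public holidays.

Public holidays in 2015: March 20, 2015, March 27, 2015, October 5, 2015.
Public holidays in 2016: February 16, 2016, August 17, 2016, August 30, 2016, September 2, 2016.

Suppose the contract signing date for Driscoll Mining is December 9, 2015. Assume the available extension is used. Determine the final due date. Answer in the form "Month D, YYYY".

6 months after December 9, 2015, on the same day of the month, is June 9, 2016.
June 9, 2016 falls on a Thursday, which is a business day, so no adjustment is needed.
Applying the 15-calendar-day extension: June 9, 2016 + 15 days = June 24, 2016.
June 24, 2016 falls on a Friday, which is a business day, so no adjustment is needed.
Deadline: June 24, 2016.

June 24, 2016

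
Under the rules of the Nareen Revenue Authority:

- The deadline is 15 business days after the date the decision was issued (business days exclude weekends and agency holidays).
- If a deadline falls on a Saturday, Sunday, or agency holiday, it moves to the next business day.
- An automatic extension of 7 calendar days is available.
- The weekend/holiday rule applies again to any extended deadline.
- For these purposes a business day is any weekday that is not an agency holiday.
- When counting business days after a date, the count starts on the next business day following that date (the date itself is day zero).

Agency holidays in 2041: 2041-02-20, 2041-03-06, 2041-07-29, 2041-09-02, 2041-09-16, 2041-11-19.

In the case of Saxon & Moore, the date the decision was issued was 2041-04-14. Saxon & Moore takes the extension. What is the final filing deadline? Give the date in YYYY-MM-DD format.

2041-05-10

Counting 15 business days after 2041-04-14 (skipping weekends and listed holidays) reaches 2041-05-03.
Since 2041-05-03 is a Friday and not a holiday, the date is unchanged.
Applying the 7-calendar-day extension: 2041-05-03 + 7 days = 2041-05-10.
2041-05-10 is a Friday and not a listed holiday, so it stands.
The final due date is 2041-05-10.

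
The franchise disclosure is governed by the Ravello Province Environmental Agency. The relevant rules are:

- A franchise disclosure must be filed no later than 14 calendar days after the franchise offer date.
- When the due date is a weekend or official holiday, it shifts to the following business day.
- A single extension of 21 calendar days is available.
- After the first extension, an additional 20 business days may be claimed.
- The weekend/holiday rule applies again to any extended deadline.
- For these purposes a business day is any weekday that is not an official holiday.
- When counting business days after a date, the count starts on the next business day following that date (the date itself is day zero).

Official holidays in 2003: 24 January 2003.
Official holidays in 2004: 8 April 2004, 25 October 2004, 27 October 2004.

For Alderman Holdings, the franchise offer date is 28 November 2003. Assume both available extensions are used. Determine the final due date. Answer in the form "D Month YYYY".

30 January 2004

Adding 14 calendar days to 28 November 2003 gives 12 December 2003.
12 December 2003 is a Friday and not a listed holiday, so it stands.
The 21-calendar-day extension moves the deadline from 12 December 2003 to 2 January 2004.
2 January 2004 falls on a Friday, which is a business day, so no adjustment is needed.
The 20-business-day extension runs from 2 January 2004 to 30 January 2004.
30 January 2004 falls on a Friday, which is a business day, so no adjustment is needed.
Deadline: 30 January 2004.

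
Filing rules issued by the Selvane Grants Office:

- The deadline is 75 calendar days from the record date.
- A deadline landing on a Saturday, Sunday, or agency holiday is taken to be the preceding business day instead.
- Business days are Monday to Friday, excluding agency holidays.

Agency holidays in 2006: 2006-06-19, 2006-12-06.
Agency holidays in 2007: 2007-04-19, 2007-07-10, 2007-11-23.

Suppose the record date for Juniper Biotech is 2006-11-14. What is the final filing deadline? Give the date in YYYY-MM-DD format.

Trigger date 2006-11-14 + 75 calendar days = 2007-01-28.
Because 2007-01-28 is a Sunday, the deadline becomes 2007-01-26 (Friday).
So the filing is due 2007-01-26.

2007-01-26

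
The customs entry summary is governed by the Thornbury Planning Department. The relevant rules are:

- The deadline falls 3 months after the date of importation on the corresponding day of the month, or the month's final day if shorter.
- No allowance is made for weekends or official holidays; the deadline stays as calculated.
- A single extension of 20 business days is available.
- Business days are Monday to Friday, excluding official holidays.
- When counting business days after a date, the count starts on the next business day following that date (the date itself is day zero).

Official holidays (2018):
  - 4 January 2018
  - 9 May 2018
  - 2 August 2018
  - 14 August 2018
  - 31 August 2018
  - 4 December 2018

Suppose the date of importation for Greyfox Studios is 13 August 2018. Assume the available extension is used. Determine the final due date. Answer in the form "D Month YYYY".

12 December 2018

3 months from 13 August 2018 is 13 November 2018.
No adjustment is made for weekends or holidays, so 13 November 2018 stands.
The 20-business-day extension runs from 13 November 2018 to 12 December 2018.
12 December 2018 falls on a Wednesday. The rules make no weekend/holiday allowance, so it remains 12 December 2018.
The final due date is 12 December 2018.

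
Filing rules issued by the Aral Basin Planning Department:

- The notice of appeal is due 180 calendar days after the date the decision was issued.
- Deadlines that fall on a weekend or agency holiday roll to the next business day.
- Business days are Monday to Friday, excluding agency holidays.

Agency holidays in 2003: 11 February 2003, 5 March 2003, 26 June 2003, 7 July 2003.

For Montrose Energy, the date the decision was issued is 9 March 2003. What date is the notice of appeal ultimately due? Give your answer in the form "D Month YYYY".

5 September 2003

Trigger date 9 March 2003 + 180 calendar days = 5 September 2003.
5 September 2003 falls on a Friday, which is a business day, so no adjustment is needed.
Final deadline: 5 September 2003.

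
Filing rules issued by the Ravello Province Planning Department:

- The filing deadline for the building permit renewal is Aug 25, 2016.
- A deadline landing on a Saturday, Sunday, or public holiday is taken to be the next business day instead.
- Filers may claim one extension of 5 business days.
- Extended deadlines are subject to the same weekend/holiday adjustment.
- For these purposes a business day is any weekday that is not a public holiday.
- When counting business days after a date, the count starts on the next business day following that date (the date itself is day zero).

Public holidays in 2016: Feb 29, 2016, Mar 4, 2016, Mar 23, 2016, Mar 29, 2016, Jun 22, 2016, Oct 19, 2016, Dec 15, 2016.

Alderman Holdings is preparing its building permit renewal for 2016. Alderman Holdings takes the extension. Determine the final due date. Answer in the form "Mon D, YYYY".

Sep 1, 2016

The statutory due date is Aug 25, 2016.
Aug 25, 2016 falls on a Thursday, which is a business day, so no adjustment is needed.
Counting 5 further business days from Aug 25, 2016 reaches Sep 1, 2016.
Sep 1, 2016 falls on a Thursday, which is a business day, so no adjustment is needed.
Final deadline: Sep 1, 2016.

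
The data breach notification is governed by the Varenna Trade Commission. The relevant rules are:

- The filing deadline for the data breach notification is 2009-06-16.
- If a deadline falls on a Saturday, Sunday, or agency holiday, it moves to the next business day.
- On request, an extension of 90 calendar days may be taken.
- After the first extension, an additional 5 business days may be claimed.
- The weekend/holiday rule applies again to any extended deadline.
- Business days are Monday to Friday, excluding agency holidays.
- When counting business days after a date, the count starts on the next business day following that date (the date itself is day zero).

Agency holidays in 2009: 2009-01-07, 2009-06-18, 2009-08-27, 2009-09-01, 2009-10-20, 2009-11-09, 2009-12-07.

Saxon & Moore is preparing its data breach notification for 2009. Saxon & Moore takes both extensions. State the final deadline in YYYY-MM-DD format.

The stated deadline is 2009-06-16.
2009-06-16 (Tuesday) is already a business day.
The 90-calendar-day extension moves the deadline from 2009-06-16 to 2009-09-14.
2009-09-14 is a Monday and not a listed holiday, so it stands.
Counting 5 further business days from 2009-09-14 reaches 2009-09-21.
Since 2009-09-21 is a Monday and not a holiday, the date is unchanged.
So the filing is due 2009-09-21.

2009-09-21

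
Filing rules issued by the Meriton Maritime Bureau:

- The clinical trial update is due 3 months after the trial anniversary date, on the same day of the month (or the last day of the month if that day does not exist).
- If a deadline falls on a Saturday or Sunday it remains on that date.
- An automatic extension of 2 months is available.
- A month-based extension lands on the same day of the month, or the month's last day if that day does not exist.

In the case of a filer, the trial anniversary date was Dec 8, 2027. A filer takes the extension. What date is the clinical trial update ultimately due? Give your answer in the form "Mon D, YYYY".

May 8, 2028

3 months from Dec 8, 2027 is Mar 8, 2028.
No adjustment is made for weekends or holidays, so Mar 8, 2028 stands.
Add 2 months to Mar 8, 2028: May 8, 2028.
No adjustment is made for weekends or holidays, so May 8, 2028 stands.
So the filing is due May 8, 2028.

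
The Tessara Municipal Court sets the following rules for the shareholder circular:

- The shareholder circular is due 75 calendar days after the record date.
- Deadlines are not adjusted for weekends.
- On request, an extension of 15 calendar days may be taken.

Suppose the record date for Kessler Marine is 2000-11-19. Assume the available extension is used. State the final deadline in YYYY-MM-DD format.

Adding 75 calendar days to 2000-11-19 gives 2001-02-02.
2001-02-02 is a Friday; no weekend or holiday adjustment applies.
Add the 15 calendar-day extension to 2001-02-02: 2001-02-17.
2001-02-17 falls on a Saturday. The rules make no weekend/holiday allowance, so it remains 2001-02-17.
The final due date is 2001-02-17.

2001-02-17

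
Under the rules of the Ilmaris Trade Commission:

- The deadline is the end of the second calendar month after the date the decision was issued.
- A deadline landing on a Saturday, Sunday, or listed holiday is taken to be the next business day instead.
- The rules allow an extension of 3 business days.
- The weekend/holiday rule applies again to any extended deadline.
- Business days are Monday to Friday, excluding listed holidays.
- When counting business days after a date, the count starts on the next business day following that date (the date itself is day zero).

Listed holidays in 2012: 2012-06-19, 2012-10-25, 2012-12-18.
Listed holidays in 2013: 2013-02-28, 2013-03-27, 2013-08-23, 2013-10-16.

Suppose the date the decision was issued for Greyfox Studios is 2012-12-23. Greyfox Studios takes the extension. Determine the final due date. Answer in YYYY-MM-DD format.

2013-03-06

2 months after 2012-12-23 falls in February 2013; the last day of that month is 2013-02-28.
2013-02-28 is a listed holiday, so it moves to the next business day, 2013-03-01 (Friday).
Counting 3 further business days from 2013-03-01 reaches 2013-03-06.
2013-03-06 is a Wednesday and not a listed holiday, so it stands.
Final deadline: 2013-03-06.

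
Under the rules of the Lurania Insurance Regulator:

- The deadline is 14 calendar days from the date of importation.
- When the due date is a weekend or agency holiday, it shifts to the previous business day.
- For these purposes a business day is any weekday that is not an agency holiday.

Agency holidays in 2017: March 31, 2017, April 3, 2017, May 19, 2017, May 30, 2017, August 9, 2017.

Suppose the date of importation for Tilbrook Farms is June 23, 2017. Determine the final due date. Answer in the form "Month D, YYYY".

July 7, 2017

Adding 14 calendar days to June 23, 2017 gives July 7, 2017.
Since July 7, 2017 is a Friday and not a holiday, the date is unchanged.
So the filing is due July 7, 2017.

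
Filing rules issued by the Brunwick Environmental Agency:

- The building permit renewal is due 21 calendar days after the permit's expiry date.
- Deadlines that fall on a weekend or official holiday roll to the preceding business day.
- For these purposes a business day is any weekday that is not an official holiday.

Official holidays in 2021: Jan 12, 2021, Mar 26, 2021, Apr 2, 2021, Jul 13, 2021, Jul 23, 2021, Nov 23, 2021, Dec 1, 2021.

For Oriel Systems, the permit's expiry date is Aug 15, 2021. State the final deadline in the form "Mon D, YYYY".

Trigger date Aug 15, 2021 + 21 calendar days = Sep 5, 2021.
Sep 5, 2021 falls on a Sunday. Rolling to the preceding business day gives Sep 3, 2021, a Friday.
So the filing is due Sep 3, 2021.

Sep 3, 2021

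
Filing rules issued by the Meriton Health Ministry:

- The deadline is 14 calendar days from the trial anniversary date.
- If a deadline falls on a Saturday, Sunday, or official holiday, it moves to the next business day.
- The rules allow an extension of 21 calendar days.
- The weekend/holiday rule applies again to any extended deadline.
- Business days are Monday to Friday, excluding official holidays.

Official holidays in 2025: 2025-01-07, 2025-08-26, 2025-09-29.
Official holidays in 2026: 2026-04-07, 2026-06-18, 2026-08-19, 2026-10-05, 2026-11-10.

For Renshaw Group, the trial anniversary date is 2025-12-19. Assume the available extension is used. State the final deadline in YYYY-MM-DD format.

Trigger date 2025-12-19 + 14 calendar days = 2026-01-02.
2026-01-02 (Friday) is already a business day.
The 21-calendar-day extension moves the deadline from 2026-01-02 to 2026-01-23.
2026-01-23 falls on a Friday, which is a business day, so no adjustment is needed.
The final due date is 2026-01-23.

2026-01-23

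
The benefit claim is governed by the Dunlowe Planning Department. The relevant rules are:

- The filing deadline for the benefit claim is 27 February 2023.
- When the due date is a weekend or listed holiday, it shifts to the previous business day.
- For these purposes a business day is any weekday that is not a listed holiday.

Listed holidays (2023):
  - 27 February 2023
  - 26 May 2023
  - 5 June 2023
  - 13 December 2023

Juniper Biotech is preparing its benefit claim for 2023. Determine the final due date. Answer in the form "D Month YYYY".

The stated deadline is 27 February 2023.
Because 27 February 2023 is a listed holiday, the deadline becomes 24 February 2023 (Friday).
So the filing is due 24 February 2023.

24 February 2023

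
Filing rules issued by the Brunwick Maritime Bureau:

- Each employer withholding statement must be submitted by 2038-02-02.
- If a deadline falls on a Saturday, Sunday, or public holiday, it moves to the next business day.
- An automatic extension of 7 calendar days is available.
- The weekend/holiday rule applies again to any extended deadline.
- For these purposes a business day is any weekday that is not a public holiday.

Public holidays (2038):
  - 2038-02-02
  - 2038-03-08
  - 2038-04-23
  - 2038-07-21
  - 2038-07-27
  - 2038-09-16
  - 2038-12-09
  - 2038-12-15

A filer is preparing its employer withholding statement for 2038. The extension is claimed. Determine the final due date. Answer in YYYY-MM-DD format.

2038-02-10

Start from the fixed due date, 2038-02-02.
Because 2038-02-02 is a listed holiday, the deadline becomes 2038-02-03 (Wednesday).
The 7-calendar-day extension moves the deadline from 2038-02-03 to 2038-02-10.
Since 2038-02-10 is a Wednesday and not a holiday, the date is unchanged.
So the filing is due 2038-02-10.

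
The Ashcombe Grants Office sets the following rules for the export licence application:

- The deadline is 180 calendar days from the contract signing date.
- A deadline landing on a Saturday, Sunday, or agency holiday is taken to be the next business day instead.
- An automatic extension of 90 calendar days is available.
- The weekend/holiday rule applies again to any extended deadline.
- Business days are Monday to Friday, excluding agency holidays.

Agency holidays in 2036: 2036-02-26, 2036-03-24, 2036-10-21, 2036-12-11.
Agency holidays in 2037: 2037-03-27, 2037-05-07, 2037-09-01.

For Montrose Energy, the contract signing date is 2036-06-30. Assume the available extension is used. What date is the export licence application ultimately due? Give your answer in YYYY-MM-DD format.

From 2036-06-30, 180 calendar days later is 2036-12-27.
2036-12-27 is a Saturday; the next business day is 2036-12-29 (Monday).
With the 90-day extension, 2036-12-29 becomes 2037-03-29.
2037-03-29 falls on a Sunday. Rolling to the next business day gives 2037-03-30, a Monday.
Deadline: 2037-03-30.

2037-03-30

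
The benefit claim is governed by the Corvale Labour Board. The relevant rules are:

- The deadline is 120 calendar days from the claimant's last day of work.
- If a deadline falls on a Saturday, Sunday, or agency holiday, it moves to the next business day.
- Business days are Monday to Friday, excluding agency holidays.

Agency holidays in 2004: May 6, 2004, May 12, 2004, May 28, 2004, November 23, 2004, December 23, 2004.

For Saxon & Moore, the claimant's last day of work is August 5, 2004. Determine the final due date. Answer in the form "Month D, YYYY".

December 3, 2004

Adding 120 calendar days to August 5, 2004 gives December 3, 2004.
December 3, 2004 (Friday) is already a business day.
Deadline: December 3, 2004.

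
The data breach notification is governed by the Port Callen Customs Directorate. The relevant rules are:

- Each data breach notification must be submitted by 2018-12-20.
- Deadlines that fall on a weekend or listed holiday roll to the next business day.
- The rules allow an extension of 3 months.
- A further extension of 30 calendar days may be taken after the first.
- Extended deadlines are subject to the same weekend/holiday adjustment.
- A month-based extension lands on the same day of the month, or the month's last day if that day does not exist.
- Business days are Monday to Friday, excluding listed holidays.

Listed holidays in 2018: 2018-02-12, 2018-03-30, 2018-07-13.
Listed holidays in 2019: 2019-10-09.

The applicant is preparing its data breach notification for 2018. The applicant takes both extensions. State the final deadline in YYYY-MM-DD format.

The stated deadline is 2018-12-20.
2018-12-20 falls on a Thursday, which is a business day, so no adjustment is needed.
Add 3 months to 2018-12-20: 2019-03-20.
2019-03-20 (Wednesday) is already a business day.
Add the 30 calendar-day extension to 2019-03-20: 2019-04-19.
2019-04-19 falls on a Friday, which is a business day, so no adjustment is needed.
So the filing is due 2019-04-19.

2019-04-19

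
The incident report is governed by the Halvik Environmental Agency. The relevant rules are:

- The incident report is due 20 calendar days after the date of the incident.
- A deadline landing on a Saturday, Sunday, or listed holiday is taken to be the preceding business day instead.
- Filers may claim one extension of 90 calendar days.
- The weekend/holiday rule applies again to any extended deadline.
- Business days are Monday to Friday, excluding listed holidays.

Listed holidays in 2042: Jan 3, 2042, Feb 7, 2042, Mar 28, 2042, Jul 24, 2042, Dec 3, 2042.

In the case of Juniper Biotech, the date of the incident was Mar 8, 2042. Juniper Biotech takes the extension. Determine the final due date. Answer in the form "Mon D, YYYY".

Jun 25, 2042

Adding 20 calendar days to Mar 8, 2042 gives Mar 28, 2042.
Mar 28, 2042 is a listed holiday; the preceding business day is Mar 27, 2042 (Thursday).
Add the 90 calendar-day extension to Mar 27, 2042: Jun 25, 2042.
Since Jun 25, 2042 is a Wednesday and not a holiday, the date is unchanged.
Final deadline: Jun 25, 2042.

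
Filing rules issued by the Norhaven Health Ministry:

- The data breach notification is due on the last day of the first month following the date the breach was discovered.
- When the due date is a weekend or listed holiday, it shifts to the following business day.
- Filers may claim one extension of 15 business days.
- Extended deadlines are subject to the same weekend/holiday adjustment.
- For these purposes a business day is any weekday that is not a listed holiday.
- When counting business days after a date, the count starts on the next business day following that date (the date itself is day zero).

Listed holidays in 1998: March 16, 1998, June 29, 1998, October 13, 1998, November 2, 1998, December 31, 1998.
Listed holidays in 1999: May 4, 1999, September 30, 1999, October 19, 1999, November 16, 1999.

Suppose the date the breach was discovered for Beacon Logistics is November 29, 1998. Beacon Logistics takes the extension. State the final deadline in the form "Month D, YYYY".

January 22, 1999

The first month after November 29, 1998 is December 1998, whose last day is December 31, 1998.
December 31, 1998 is a listed holiday, so it moves to the next business day, January 1, 1999 (Friday).
Counting 15 further business days from January 1, 1999 reaches January 22, 1999.
January 22, 1999 (Friday) is already a business day.
The final due date is January 22, 1999.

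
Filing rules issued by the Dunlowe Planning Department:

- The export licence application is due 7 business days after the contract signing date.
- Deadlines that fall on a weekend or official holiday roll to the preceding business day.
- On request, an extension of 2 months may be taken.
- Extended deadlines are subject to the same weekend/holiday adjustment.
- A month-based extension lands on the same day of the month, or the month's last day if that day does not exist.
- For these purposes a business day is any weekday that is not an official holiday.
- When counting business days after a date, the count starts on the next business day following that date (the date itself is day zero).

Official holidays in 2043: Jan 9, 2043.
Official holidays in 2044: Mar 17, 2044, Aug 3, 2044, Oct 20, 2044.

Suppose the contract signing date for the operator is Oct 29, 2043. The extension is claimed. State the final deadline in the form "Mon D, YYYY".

7 business days after Oct 29, 2043, excluding weekends and holidays, is Nov 9, 2043.
Since Nov 9, 2043 is a Monday and not a holiday, the date is unchanged.
Applying the 2 months extension: 2 months after Nov 9, 2043 is Jan 9, 2044.
Jan 9, 2044 falls on a Saturday. Rolling to the preceding business day gives Jan 8, 2044, a Friday.
So the filing is due Jan 8, 2044.

Jan 8, 2044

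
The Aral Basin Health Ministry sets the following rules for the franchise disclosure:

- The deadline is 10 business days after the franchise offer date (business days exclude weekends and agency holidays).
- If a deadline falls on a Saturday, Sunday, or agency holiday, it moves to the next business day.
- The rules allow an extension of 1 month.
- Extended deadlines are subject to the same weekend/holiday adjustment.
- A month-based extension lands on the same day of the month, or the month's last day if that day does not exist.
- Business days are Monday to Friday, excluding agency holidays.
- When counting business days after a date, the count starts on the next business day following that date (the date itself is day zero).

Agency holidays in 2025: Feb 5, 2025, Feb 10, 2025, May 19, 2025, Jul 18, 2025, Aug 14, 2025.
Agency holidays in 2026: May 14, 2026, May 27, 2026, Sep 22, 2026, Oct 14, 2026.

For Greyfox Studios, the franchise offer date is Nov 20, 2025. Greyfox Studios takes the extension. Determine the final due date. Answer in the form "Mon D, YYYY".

10 business days after Nov 20, 2025, excluding weekends and holidays, is Dec 4, 2025.
Dec 4, 2025 is a Thursday and not a listed holiday, so it stands.
Applying the 1 month extension: 1 month after Dec 4, 2025 is Jan 4, 2026.
Jan 4, 2026 is a Sunday, so it moves to the next business day, Jan 5, 2026 (Monday).
Deadline: Jan 5, 2026.

Jan 5, 2026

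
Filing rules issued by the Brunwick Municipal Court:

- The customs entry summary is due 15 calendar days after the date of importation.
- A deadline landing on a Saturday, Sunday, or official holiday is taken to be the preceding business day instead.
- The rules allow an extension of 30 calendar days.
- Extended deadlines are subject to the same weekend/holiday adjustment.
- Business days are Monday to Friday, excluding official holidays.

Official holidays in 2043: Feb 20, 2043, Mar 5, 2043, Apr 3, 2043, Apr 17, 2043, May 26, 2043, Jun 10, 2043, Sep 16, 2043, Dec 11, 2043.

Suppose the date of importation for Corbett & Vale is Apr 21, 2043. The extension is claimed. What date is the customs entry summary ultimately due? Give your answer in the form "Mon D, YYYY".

15 calendar days after Apr 21, 2043 is May 6, 2043.
Since May 6, 2043 is a Wednesday and not a holiday, the date is unchanged.
Applying the 30-calendar-day extension: May 6, 2043 + 30 days = Jun 5, 2043.
Jun 5, 2043 falls on a Friday, which is a business day, so no adjustment is needed.
So the filing is due Jun 5, 2043.

Jun 5, 2043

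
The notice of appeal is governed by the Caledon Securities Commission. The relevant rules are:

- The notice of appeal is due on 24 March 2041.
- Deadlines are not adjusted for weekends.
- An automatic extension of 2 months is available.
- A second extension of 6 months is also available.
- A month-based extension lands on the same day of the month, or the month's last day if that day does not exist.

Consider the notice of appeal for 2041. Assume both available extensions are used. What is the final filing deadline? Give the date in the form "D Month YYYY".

The stated deadline is 24 March 2041.
24 March 2041 is a Sunday; no weekend or holiday adjustment applies.
Add 2 months to 24 March 2041: 24 May 2041.
24 May 2041 is a Friday; no weekend or holiday adjustment applies.
Add 6 months to 24 May 2041: 24 November 2041.
24 November 2041 is a Sunday; no weekend or holiday adjustment applies.
So the filing is due 24 November 2041.

24 November 2041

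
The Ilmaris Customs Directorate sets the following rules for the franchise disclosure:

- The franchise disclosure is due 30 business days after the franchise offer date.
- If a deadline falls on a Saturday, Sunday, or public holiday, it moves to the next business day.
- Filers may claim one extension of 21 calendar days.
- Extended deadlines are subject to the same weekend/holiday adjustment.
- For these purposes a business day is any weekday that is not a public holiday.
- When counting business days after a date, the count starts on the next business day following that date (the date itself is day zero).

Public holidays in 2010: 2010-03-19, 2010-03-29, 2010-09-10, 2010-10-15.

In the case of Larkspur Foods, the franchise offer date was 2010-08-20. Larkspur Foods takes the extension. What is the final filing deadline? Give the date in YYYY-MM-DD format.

2010-10-25

30 business days after 2010-08-20, excluding weekends and holidays, is 2010-10-04.
2010-10-04 falls on a Monday, which is a business day, so no adjustment is needed.
Add the 21 calendar-day extension to 2010-10-04: 2010-10-25.
2010-10-25 is a Monday and not a listed holiday, so it stands.
Final deadline: 2010-10-25.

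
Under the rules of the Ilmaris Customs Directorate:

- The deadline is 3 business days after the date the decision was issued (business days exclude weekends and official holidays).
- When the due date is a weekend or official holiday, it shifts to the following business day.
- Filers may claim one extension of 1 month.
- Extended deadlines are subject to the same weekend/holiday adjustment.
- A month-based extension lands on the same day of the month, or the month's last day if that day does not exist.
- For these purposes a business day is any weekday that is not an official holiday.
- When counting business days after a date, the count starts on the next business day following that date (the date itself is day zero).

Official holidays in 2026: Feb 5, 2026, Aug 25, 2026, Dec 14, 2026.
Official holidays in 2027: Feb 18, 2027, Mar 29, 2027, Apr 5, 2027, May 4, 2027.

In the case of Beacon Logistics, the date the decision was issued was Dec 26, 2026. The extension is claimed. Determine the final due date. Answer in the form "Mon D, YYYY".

3 business days after Dec 26, 2026, excluding weekends and holidays, is Dec 30, 2026.
Since Dec 30, 2026 is a Wednesday and not a holiday, the date is unchanged.
The 1 month extension carries Dec 30, 2026 to Jan 30, 2027.
Jan 30, 2027 falls on a Saturday. Rolling to the next business day gives Feb 1, 2027, a Monday.
Final deadline: Feb 1, 2027.

Feb 1, 2027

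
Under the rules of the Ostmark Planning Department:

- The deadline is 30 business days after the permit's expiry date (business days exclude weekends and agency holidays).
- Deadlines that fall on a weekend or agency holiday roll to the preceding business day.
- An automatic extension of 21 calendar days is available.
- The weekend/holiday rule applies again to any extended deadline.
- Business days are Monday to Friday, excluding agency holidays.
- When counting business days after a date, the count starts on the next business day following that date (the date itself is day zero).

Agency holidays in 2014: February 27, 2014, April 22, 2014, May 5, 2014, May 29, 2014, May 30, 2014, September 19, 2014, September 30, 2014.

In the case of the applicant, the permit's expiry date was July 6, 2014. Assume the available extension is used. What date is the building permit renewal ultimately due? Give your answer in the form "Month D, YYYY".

30 business days after July 6, 2014, excluding weekends and holidays, is August 15, 2014.
August 15, 2014 falls on a Friday, which is a business day, so no adjustment is needed.
Applying the 21-calendar-day extension: August 15, 2014 + 21 days = September 5, 2014.
September 5, 2014 (Friday) is already a business day.
Deadline: September 5, 2014.

September 5, 2014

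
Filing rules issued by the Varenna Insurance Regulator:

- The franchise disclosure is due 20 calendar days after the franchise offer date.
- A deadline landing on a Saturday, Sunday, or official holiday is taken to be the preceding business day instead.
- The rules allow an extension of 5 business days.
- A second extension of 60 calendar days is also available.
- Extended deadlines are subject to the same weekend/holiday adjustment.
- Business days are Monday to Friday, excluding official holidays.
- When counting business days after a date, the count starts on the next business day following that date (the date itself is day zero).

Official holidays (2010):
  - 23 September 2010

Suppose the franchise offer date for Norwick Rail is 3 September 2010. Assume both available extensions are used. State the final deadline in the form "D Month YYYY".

29 November 2010

20 calendar days after 3 September 2010 is 23 September 2010.
23 September 2010 falls on a listed holiday. Rolling to the preceding business day gives 22 September 2010, a Wednesday.
Counting 5 further business days from 22 September 2010 reaches 30 September 2010.
Since 30 September 2010 is a Thursday and not a holiday, the date is unchanged.
With the 60-day extension, 30 September 2010 becomes 29 November 2010.
29 November 2010 is a Monday and not a listed holiday, so it stands.
The final due date is 29 November 2010.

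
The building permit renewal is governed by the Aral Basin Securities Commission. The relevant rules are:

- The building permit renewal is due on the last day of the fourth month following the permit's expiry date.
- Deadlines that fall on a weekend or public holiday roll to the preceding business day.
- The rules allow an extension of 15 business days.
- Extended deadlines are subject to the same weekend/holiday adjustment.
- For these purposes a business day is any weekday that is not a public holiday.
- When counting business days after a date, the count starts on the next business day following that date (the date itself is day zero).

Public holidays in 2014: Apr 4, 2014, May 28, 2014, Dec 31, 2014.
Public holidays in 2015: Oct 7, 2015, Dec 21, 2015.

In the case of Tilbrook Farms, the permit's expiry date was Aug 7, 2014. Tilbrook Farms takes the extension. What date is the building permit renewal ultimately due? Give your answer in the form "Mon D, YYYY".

Jan 21, 2015

The fourth month after Aug 7, 2014 is December 2014, whose last day is Dec 31, 2014.
Because Dec 31, 2014 is a listed holiday, the deadline becomes Dec 30, 2014 (Tuesday).
The 15-business-day extension runs from Dec 30, 2014 to Jan 21, 2015.
Jan 21, 2015 (Wednesday) is already a business day.
Deadline: Jan 21, 2015.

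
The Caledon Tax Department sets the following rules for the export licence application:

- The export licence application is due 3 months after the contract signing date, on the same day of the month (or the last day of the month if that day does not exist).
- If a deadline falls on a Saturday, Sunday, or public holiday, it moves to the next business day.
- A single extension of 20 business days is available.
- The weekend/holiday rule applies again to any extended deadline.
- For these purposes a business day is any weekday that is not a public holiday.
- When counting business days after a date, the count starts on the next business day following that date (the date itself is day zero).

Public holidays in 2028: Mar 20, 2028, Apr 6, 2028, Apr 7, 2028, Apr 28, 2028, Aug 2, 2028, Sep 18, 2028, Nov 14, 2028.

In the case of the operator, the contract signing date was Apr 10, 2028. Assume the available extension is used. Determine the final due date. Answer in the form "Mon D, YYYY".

Aug 8, 2028

Moving 3 months forward from Apr 10, 2028 on the corresponding day gives Jul 10, 2028.
Jul 10, 2028 is a Monday and not a listed holiday, so it stands.
Applying the 20-business-day extension: 20 business days after Jul 10, 2028 is Aug 8, 2028.
Aug 8, 2028 is a Tuesday and not a listed holiday, so it stands.
Deadline: Aug 8, 2028.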